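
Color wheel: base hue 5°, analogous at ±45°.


Base hue: 5°
Left analog: (5 - 45) mod 360 = 320°
Right analog: (5 + 45) mod 360 = 50°
Analogous hues = 320° and 50°


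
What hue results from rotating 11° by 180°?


New hue = (H + rotation) mod 360
New hue = (11 + 180) mod 360
= 191 mod 360
= 191°


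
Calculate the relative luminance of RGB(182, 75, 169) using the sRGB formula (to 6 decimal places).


Linearize each channel (sRGB transfer function): c = v/255; c_lin = c/12.92 if c ≤ 0.04045, else ((c+0.055)/1.055)^2.4
  R: 182/255 ≈ 0.713725 > 0.04045 → ((0.713725+0.055)/1.055)^2.4 ≈ 0.467784
  G: 75/255 ≈ 0.294118 > 0.04045 → ((0.294118+0.055)/1.055)^2.4 ≈ 0.070360
  B: 169/255 ≈ 0.662745 > 0.04045 → ((0.662745+0.055)/1.055)^2.4 ≈ 0.396755
R_lin = 0.467784, G_lin = 0.070360, B_lin = 0.396755
L = 0.2126×R + 0.7152×G + 0.0722×B
L = 0.2126×0.467784 + 0.7152×0.070360 + 0.0722×0.396755
L ≈ 0.178418


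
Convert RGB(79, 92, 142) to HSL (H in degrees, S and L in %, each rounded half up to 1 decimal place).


Normalize: R'=79/255≈0.3098, G'=92/255≈0.3608, B'=142/255≈0.5569
Max=142/255, Min=79/255, Δ=Max-Min=63/255
L = (Max+Min)/2 = (142+79)/510 = 221/510 = 0.43333… → L = 43.3%
L ≤ 0.5 → S = Δ/(Max+Min) = 63/(142+79) = 63/221 = 0.28506… → S = 28.5%
(the 1/255 factors cancel in S and H, so raw channel differences can be used)
Max is B' → H = 60 × ((R-G)/Δ + 4) = 60 × ((79-92)/63 + 4)
  -13/63 + 4 = -0.2063… + 4 = 3.7936…
  H = 60 × 3.7936… = 227.619…° → H = 227.6°
= HSL(227.6°, 28.5%, 43.3%)


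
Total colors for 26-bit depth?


Colors = 2^bits = 2^26
= 67,108,864 colors


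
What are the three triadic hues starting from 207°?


Triadic: equally spaced at 120° intervals
H1 = 207°
H2 = (207 + 120) mod 360 = 327°
H3 = (207 + 240) mod 360 = 87°
Triadic = 207°, 327°, 87°


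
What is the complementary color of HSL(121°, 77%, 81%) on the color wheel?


Complement = opposite side of color wheel = hue + 180°
H' = (121 + 180) mod 360 = 301°
S and L unchanged.
= HSL(301°, 77%, 81%)


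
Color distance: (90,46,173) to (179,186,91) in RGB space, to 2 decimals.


d = √[(R₁-R₂)² + (G₁-G₂)² + (B₁-B₂)²]
d = √[(90-179)² + (46-186)² + (173-91)²]
d = √[7921 + 19600 + 6724]
d = √34245
d ≈ 185.05


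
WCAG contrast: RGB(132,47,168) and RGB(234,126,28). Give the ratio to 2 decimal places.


Linearize each sRGB channel c=v/255: c/12.92 if c ≤ 0.04045 else ((c+0.055)/1.055)^2.4
L = 0.2126×R_lin + 0.7152×G_lin + 0.0722×B_lin
Color 1 (132,47,168):
  R=132: 132/255≈0.5176 > 0.04045 → ((0.5176+0.055)/1.055)^2.4 ≈ 0.23074
  G=47: 47/255≈0.1843 > 0.04045 → ((0.1843+0.055)/1.055)^2.4 ≈ 0.02843
  B=168: 168/255≈0.6588 > 0.04045 → ((0.6588+0.055)/1.055)^2.4 ≈ 0.39157
  L1 = 0.2126×0.23074 + 0.7152×0.02843 + 0.0722×0.39157 ≈ 0.09766
Color 2 (234,126,28):
  R=234: 234/255≈0.9176 > 0.04045 → ((0.9176+0.055)/1.055)^2.4 ≈ 0.82279
  G=126: 126/255≈0.4941 > 0.04045 → ((0.4941+0.055)/1.055)^2.4 ≈ 0.20864
  B=28: 28/255≈0.1098 > 0.04045 → ((0.1098+0.055)/1.055)^2.4 ≈ 0.01161
  L2 = 0.2126×0.82279 + 0.7152×0.20864 + 0.0722×0.01161 ≈ 0.32498
Lighter = 0.32498, Darker = 0.09766
Ratio = (L_lighter + 0.05) / (L_darker + 0.05)
Ratio = (0.32498 + 0.05) / (0.09766 + 0.05) = 0.37498 / 0.14766 ≈ 2.5395
Ratio ≈ 2.54:1


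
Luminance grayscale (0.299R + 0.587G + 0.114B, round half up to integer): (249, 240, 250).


Gray = 0.299×R + 0.587×G + 0.114×B
Gray = 0.299×249 + 0.587×240 + 0.114×250
Gray = 74.451 + 140.880 + 28.500
Gray = 243.831 → round half up → 244
Gray = 244


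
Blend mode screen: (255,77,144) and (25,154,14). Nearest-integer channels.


Screen: C = 255 - (255-A)×(255-B)/255, rounded to nearest integer
R: 255 - (255-255)×(255-25)/255 = 255 - 0/255 ≈ 255 - 0.000 = 255.000 → 255
G: 255 - (255-77)×(255-154)/255 = 255 - 17978/255 ≈ 255 - 70.502 = 184.498 → 184
B: 255 - (255-144)×(255-14)/255 = 255 - 26751/255 ≈ 255 - 104.906 = 150.094 → 150
= RGB(255, 184, 150)


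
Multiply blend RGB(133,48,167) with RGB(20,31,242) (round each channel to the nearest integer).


Multiply: C = A×B/255, rounded to nearest integer
R: 133×20/255 = 2660/255 ≈ 10.431 → 10
G: 48×31/255 = 1488/255 ≈ 5.835 → 6
B: 167×242/255 = 40414/255 ≈ 158.486 → 158
= RGB(10, 6, 158)


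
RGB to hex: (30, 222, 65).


R = 30 → 1E (hex)
G = 222 → DE (hex)
B = 65 → 41 (hex)
Hex = #1EDE41


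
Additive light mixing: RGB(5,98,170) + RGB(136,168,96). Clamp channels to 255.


Additive: each channel = min(255, C₁+C₂)
R: 5+136 = 141 → 141
G: 98+168 = 266 → 255
B: 170+96 = 266 → 255
= RGB(141, 255, 255)


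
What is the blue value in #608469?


Color: #608469
R = 60 = 96
G = 84 = 132
B = 69 = 105
Blue = 105


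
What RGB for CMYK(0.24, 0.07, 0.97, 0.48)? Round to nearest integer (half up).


R = 255 × (1-C) × (1-K) = 255 × 0.76 × 0.52 = 100.776 → 101
G = 255 × (1-M) × (1-K) = 255 × 0.93 × 0.52 = 123.318 → 123
B = 255 × (1-Y) × (1-K) = 255 × 0.03 × 0.52 = 3.978 → 4
= RGB(101, 123, 4)


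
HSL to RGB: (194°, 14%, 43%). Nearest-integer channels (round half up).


H=194°, S=0.14, L=0.43
C = (1-|2L-1|)×S = (1-|-0.14|)×0.14 = 0.1204
H' = H/60 = 194/60 ≈ 3.2333; X = C×(1-|H' mod 2 - 1|) ≈ 0.0923
m = L - C/2 = 0.43 - 0.0602 = 0.3698
Sector ⌊H'⌋ = 3 → (R',G',B') = (0.0, ≈0.0923, 0.1204)
RGB = ((R'+m)×255, (G'+m)×255, (B'+m)×255) = (94.299, 117.8372, 125.001)
Round half up → RGB(94, 118, 125)


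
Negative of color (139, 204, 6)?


Invert: (255-R, 255-G, 255-B)
R: 255-139 = 116
G: 255-204 = 51
B: 255-6 = 249
= RGB(116, 51, 249)


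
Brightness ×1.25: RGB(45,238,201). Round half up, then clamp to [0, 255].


Multiply each channel by 1.25, round half up, clamp to [0, 255]
R: 45×1.25 = 56.25 → round → 56
G: 238×1.25 = 297.5 → round → 298 → clamp → 255
B: 201×1.25 = 251.25 → round → 251
= RGB(56, 255, 251)


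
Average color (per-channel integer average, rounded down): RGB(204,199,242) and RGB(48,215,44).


Midpoint: each channel = ⌊(C₁+C₂)/2⌋
R: ⌊(204+48)/2⌋ = 126
G: ⌊(199+215)/2⌋ = 207
B: ⌊(242+44)/2⌋ = 143
= RGB(126, 207, 143)


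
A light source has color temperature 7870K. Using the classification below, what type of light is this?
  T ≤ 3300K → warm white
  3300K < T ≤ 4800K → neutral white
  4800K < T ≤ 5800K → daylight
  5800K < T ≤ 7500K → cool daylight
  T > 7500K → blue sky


Temperature: 7870K
7870K > 7500K → blue sky
Classification: blue sky


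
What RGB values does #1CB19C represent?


1C → 28 (R)
B1 → 177 (G)
9C → 156 (B)
= RGB(28, 177, 156)


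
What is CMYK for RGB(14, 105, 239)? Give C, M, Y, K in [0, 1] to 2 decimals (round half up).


R'=14/255≈0.0549, G'=105/255≈0.4118, B'=239/255≈0.9373
K = 1 - max(R',G',B') = 1 - 239/255 = 16/255 = 0.06274… → 0.06
(1-R'-K)/(1-K) simplifies to (max-R)/max with max = 239:
C = (239-14)/239 = 225/239 = 0.94142… → 0.94
M = (239-105)/239 = 134/239 = 0.56066… → 0.56
Y = (239-239)/239 = 0/239 = 0 → 0.00
= CMYK(0.94, 0.56, 0.00, 0.06)


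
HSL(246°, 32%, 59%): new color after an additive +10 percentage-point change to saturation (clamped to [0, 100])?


Original S = 32%
Adjustment = +10 percentage points
New S = 32 + (10) = 42
Clamp to [0, 100] → 42
= HSL(246°, 42%, 59%)


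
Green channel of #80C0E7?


Color: #80C0E7
R = 80 = 128
G = C0 = 192
B = E7 = 231
Green = 192


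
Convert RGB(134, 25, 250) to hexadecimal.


R = 134 → 86 (hex)
G = 25 → 19 (hex)
B = 250 → FA (hex)
Hex = #8619FA


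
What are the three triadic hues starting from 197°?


Triadic: equally spaced at 120° intervals
H1 = 197°
H2 = (197 + 120) mod 360 = 317°
H3 = (197 + 240) mod 360 = 77°
Triadic = 197°, 317°, 77°


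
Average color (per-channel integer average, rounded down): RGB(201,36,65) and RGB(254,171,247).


Midpoint: each channel = ⌊(C₁+C₂)/2⌋
R: ⌊(201+254)/2⌋ = 227
G: ⌊(36+171)/2⌋ = 103
B: ⌊(65+247)/2⌋ = 156
= RGB(227, 103, 156)


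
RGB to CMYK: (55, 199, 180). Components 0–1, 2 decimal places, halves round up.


R'=55/255≈0.2157, G'=199/255≈0.7804, B'=180/255≈0.7059
K = 1 - max(R',G',B') = 1 - 199/255 = 56/255 = 0.21960… → 0.22
(1-R'-K)/(1-K) simplifies to (max-R)/max with max = 199:
C = (199-55)/199 = 144/199 = 0.72361… → 0.72
M = (199-199)/199 = 0/199 = 0 → 0.00
Y = (199-180)/199 = 19/199 = 0.09547… → 0.10
= CMYK(0.72, 0.00, 0.10, 0.22)


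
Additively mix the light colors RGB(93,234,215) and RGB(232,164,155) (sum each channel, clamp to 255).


Additive: each channel = min(255, C₁+C₂)
R: 93+232 = 325 → 255
G: 234+164 = 398 → 255
B: 215+155 = 370 → 255
= RGB(255, 255, 255)


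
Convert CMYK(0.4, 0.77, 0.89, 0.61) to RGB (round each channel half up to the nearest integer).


R = 255 × (1-C) × (1-K) = 255 × 0.60 × 0.39 = 59.67 → 60
G = 255 × (1-M) × (1-K) = 255 × 0.23 × 0.39 = 22.8735 → 23
B = 255 × (1-Y) × (1-K) = 255 × 0.11 × 0.39 = 10.9395 → 11
= RGB(60, 23, 11)


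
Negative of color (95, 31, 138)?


Invert: (255-R, 255-G, 255-B)
R: 255-95 = 160
G: 255-31 = 224
B: 255-138 = 117
= RGB(160, 224, 117)


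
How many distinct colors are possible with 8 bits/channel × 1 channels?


Total bits = 8 bits/channel × 1 channels = 8 bits
Distinct colors = 2^8
= 256 colors


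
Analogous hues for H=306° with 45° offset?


Base hue: 306°
Left analog: (306 - 45) mod 360 = 261°
Right analog: (306 + 45) mod 360 = 351°
Analogous hues = 261° and 351°


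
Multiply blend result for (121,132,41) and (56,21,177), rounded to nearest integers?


Multiply: C = A×B/255, rounded to nearest integer
R: 121×56/255 = 6776/255 ≈ 26.573 → 27
G: 132×21/255 = 2772/255 ≈ 10.871 → 11
B: 41×177/255 = 7257/255 ≈ 28.459 → 28
= RGB(27, 11, 28)


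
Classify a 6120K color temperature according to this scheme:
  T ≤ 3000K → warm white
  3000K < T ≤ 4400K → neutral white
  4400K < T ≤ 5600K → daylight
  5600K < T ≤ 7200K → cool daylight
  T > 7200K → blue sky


Temperature: 6120K
5600K < 6120K ≤ 7200K → cool daylight
Classification: cool daylight


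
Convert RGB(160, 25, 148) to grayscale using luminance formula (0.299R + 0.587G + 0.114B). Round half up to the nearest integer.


Gray = 0.299×R + 0.587×G + 0.114×B
Gray = 0.299×160 + 0.587×25 + 0.114×148
Gray = 47.840 + 14.675 + 16.872
Gray = 79.387 → round half up → 79
Gray = 79


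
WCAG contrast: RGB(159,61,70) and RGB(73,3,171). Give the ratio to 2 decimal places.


Linearize each sRGB channel c=v/255: c/12.92 if c ≤ 0.04045 else ((c+0.055)/1.055)^2.4
L = 0.2126×R_lin + 0.7152×G_lin + 0.0722×B_lin
Color 1 (159,61,70):
  R=159: 159/255≈0.6235 > 0.04045 → ((0.6235+0.055)/1.055)^2.4 ≈ 0.34670
  G=61: 61/255≈0.2392 > 0.04045 → ((0.2392+0.055)/1.055)^2.4 ≈ 0.04667
  B=70: 70/255≈0.2745 > 0.04045 → ((0.2745+0.055)/1.055)^2.4 ≈ 0.06125
  L1 = 0.2126×0.34670 + 0.7152×0.04667 + 0.0722×0.06125 ≈ 0.11151
Color 2 (73,3,171):
  R=73: 73/255≈0.2863 > 0.04045 → ((0.2863+0.055)/1.055)^2.4 ≈ 0.06663
  G=3: 3/255≈0.0118 ≤ 0.04045 → 0.0118/12.92 ≈ 0.00091
  B=171: 171/255≈0.6706 > 0.04045 → ((0.6706+0.055)/1.055)^2.4 ≈ 0.40724
  L2 = 0.2126×0.06663 + 0.7152×0.00091 + 0.0722×0.40724 ≈ 0.04422
Lighter = 0.11151, Darker = 0.04422
Ratio = (L_lighter + 0.05) / (L_darker + 0.05)
Ratio = (0.11151 + 0.05) / (0.04422 + 0.05) = 0.16151 / 0.09422 ≈ 1.7142
Ratio ≈ 1.71:1


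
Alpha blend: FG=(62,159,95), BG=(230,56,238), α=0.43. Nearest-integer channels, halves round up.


C = α×F + (1-α)×B, with 1-α = 0.57
R: 0.43×62 + 0.57×230 = 26.66 + 131.10 = 157.76 → 158
G: 0.43×159 + 0.57×56 = 68.37 + 31.92 = 100.29 → 100
B: 0.43×95 + 0.57×238 = 40.85 + 135.66 = 176.51 → 177
= RGB(158, 100, 177)


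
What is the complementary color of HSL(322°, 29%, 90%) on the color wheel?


Complement = opposite side of color wheel = hue + 180°
H' = (322 + 180) mod 360 = 142°
S and L unchanged.
= HSL(142°, 29%, 90%)


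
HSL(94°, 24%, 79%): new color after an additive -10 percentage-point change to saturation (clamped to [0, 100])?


Original S = 24%
Adjustment = -10 percentage points
New S = 24 + (-10) = 14
Clamp to [0, 100] → 14
= HSL(94°, 14%, 79%)


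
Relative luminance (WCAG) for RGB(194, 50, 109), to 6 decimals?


Linearize each channel (sRGB transfer function): c = v/255; c_lin = c/12.92 if c ≤ 0.04045, else ((c+0.055)/1.055)^2.4
  R: 194/255 ≈ 0.760784 > 0.04045 → ((0.760784+0.055)/1.055)^2.4 ≈ 0.539479
  G: 50/255 ≈ 0.196078 > 0.04045 → ((0.196078+0.055)/1.055)^2.4 ≈ 0.031896
  B: 109/255 ≈ 0.427451 > 0.04045 → ((0.427451+0.055)/1.055)^2.4 ≈ 0.152926
R_lin = 0.539479, G_lin = 0.031896, B_lin = 0.152926
L = 0.2126×R + 0.7152×G + 0.0722×B
L = 0.2126×0.539479 + 0.7152×0.031896 + 0.0722×0.152926
L ≈ 0.148547


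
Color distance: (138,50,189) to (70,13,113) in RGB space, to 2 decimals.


d = √[(R₁-R₂)² + (G₁-G₂)² + (B₁-B₂)²]
d = √[(138-70)² + (50-13)² + (189-113)²]
d = √[4624 + 1369 + 5776]
d = √11769
d ≈ 108.49


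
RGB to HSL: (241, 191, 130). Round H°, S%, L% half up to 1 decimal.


Normalize: R'=241/255≈0.9451, G'=191/255≈0.7490, B'=130/255≈0.5098
Max=241/255, Min=130/255, Δ=Max-Min=111/255
L = (Max+Min)/2 = (241+130)/510 = 371/510 = 0.72745… → L = 72.7%
L > 0.5 → S = Δ/(2-Max-Min) = 111/(510-241-130) = 111/139 = 0.79856… → S = 79.9%
(the 1/255 factors cancel in S and H, so raw channel differences can be used)
Max is R' → H = 60 × (((G-B)/Δ) mod 6) = 60 × (((191-130)/111) mod 6)
  61/111 = 0.5495…
  H = 60 × 0.5495… = 32.972…° → H = 33.0°
= HSL(33.0°, 79.9%, 72.7%)


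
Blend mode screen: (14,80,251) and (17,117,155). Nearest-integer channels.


Screen: C = 255 - (255-A)×(255-B)/255, rounded to nearest integer
R: 255 - (255-14)×(255-17)/255 = 255 - 57358/255 ≈ 255 - 224.933 = 30.067 → 30
G: 255 - (255-80)×(255-117)/255 = 255 - 24150/255 ≈ 255 - 94.706 = 160.294 → 160
B: 255 - (255-251)×(255-155)/255 = 255 - 400/255 ≈ 255 - 1.569 = 253.431 → 253
= RGB(30, 160, 253)


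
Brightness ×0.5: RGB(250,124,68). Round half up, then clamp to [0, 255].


Multiply each channel by 0.5, round half up, clamp to [0, 255]
R: 250×0.5 = 125
G: 124×0.5 = 62
B: 68×0.5 = 34
= RGB(125, 62, 34)


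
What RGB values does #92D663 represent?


92 → 146 (R)
D6 → 214 (G)
63 → 99 (B)
= RGB(146, 214, 99)


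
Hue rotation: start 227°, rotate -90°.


New hue = (H + rotation) mod 360
New hue = (227 -90) mod 360
= 137 mod 360
= 137°


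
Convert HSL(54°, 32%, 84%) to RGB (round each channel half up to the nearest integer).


H=54°, S=0.32, L=0.84
C = (1-|2L-1|)×S = (1-|0.68|)×0.32 = 0.1024
H' = H/60 = 54/60 ≈ 0.9000; X = C×(1-|H' mod 2 - 1|) = 0.09216
m = L - C/2 = 0.84 - 0.0512 = 0.7888
Sector ⌊H'⌋ = 0 → (R',G',B') = (0.1024, 0.09216, 0.0)
RGB = ((R'+m)×255, (G'+m)×255, (B'+m)×255) = (227.256, 224.6448, 201.144)
Round half up → RGB(227, 225, 201)


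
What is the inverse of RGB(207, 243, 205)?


Invert: (255-R, 255-G, 255-B)
R: 255-207 = 48
G: 255-243 = 12
B: 255-205 = 50
= RGB(48, 12, 50)


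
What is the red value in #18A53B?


Color: #18A53B
R = 18 = 24
G = A5 = 165
B = 3B = 59
Red = 24


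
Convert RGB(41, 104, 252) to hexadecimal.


R = 41 → 29 (hex)
G = 104 → 68 (hex)
B = 252 → FC (hex)
Hex = #2968FC


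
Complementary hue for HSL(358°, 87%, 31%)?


Complement = opposite side of color wheel = hue + 180°
H' = (358 + 180) mod 360 = 178°
S and L unchanged.
= HSL(178°, 87%, 31%)


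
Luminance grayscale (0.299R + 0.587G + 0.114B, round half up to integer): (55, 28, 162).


Gray = 0.299×R + 0.587×G + 0.114×B
Gray = 0.299×55 + 0.587×28 + 0.114×162
Gray = 16.445 + 16.436 + 18.468
Gray = 51.349 → round half up → 51
Gray = 51


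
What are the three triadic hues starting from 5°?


Triadic: equally spaced at 120° intervals
H1 = 5°
H2 = (5 + 120) mod 360 = 125°
H3 = (5 + 240) mod 360 = 245°
Triadic = 5°, 125°, 245°


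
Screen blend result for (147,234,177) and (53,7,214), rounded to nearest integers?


Screen: C = 255 - (255-A)×(255-B)/255, rounded to nearest integer
R: 255 - (255-147)×(255-53)/255 = 255 - 21816/255 ≈ 255 - 85.553 = 169.447 → 169
G: 255 - (255-234)×(255-7)/255 = 255 - 5208/255 ≈ 255 - 20.424 = 234.576 → 235
B: 255 - (255-177)×(255-214)/255 = 255 - 3198/255 ≈ 255 - 12.541 = 242.459 → 242
= RGB(169, 235, 242)


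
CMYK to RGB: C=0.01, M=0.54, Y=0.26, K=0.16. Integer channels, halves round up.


R = 255 × (1-C) × (1-K) = 255 × 0.99 × 0.84 = 212.058 → 212
G = 255 × (1-M) × (1-K) = 255 × 0.46 × 0.84 = 98.532 → 99
B = 255 × (1-Y) × (1-K) = 255 × 0.74 × 0.84 = 158.508 → 159
= RGB(212, 99, 159)


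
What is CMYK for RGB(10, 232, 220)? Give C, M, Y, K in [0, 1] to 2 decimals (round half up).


R'=10/255≈0.0392, G'=232/255≈0.9098, B'=220/255≈0.8627
K = 1 - max(R',G',B') = 1 - 232/255 = 23/255 = 0.09019… → 0.09
(1-R'-K)/(1-K) simplifies to (max-R)/max with max = 232:
C = (232-10)/232 = 222/232 = 0.95689… → 0.96
M = (232-232)/232 = 0/232 = 0 → 0.00
Y = (232-220)/232 = 12/232 = 0.05172… → 0.05
= CMYK(0.96, 0.00, 0.05, 0.09)


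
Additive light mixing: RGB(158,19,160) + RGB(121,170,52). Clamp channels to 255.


Additive: each channel = min(255, C₁+C₂)
R: 158+121 = 279 → 255
G: 19+170 = 189 → 189
B: 160+52 = 212 → 212
= RGB(255, 189, 212)


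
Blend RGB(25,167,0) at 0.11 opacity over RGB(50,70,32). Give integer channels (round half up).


C = α×F + (1-α)×B, with 1-α = 0.89
R: 0.11×25 + 0.89×50 = 2.75 + 44.50 = 47.25 → 47
G: 0.11×167 + 0.89×70 = 18.37 + 62.30 = 80.67 → 81
B: 0.11×0 + 0.89×32 = 0.00 + 28.48 = 28.48 → 28
= RGB(47, 81, 28)


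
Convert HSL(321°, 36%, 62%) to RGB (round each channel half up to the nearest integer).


H=321°, S=0.36, L=0.62
C = (1-|2L-1|)×S = (1-|0.24|)×0.36 = 0.2736
H' = H/60 = 321/60 ≈ 5.3500; X = C×(1-|H' mod 2 - 1|) = 0.17784
m = L - C/2 = 0.62 - 0.1368 = 0.4832
Sector ⌊H'⌋ = 5 → (R',G',B') = (0.2736, 0.0, 0.17784)
RGB = ((R'+m)×255, (G'+m)×255, (B'+m)×255) = (192.984, 123.216, 168.5652)
Round half up → RGB(193, 123, 169)


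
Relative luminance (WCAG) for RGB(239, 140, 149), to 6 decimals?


Linearize each channel (sRGB transfer function): c = v/255; c_lin = c/12.92 if c ≤ 0.04045, else ((c+0.055)/1.055)^2.4
  R: 239/255 ≈ 0.937255 > 0.04045 → ((0.937255+0.055)/1.055)^2.4 ≈ 0.863157
  G: 140/255 ≈ 0.549020 > 0.04045 → ((0.549020+0.055)/1.055)^2.4 ≈ 0.262251
  B: 149/255 ≈ 0.584314 > 0.04045 → ((0.584314+0.055)/1.055)^2.4 ≈ 0.300544
R_lin = 0.863157, G_lin = 0.262251, B_lin = 0.300544
L = 0.2126×R + 0.7152×G + 0.0722×B
L = 0.2126×0.863157 + 0.7152×0.262251 + 0.0722×0.300544
L ≈ 0.392768


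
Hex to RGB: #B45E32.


B4 → 180 (R)
5E → 94 (G)
32 → 50 (B)
= RGB(180, 94, 50)


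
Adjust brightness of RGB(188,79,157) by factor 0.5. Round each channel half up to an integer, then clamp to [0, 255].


Multiply each channel by 0.5, round half up, clamp to [0, 255]
R: 188×0.5 = 94
G: 79×0.5 = 39.5 → round → 40
B: 157×0.5 = 78.5 → round → 79
= RGB(94, 40, 79)


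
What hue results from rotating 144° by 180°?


New hue = (H + rotation) mod 360
New hue = (144 + 180) mod 360
= 324 mod 360
= 324°


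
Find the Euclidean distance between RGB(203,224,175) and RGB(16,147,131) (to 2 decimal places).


d = √[(R₁-R₂)² + (G₁-G₂)² + (B₁-B₂)²]
d = √[(203-16)² + (224-147)² + (175-131)²]
d = √[34969 + 5929 + 1936]
d = √42834
d ≈ 206.96


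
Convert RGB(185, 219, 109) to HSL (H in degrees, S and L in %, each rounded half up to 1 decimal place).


Normalize: R'=185/255≈0.7255, G'=219/255≈0.8588, B'=109/255≈0.4275
Max=219/255, Min=109/255, Δ=Max-Min=110/255
L = (Max+Min)/2 = (219+109)/510 = 328/510 = 0.64313… → L = 64.3%
L > 0.5 → S = Δ/(2-Max-Min) = 110/(510-219-109) = 110/182 = 0.60439… → S = 60.4%
(the 1/255 factors cancel in S and H, so raw channel differences can be used)
Max is G' → H = 60 × ((B-R)/Δ + 2) = 60 × ((109-185)/110 + 2)
  -76/110 + 2 = -0.6909… + 2 = 1.3090…
  H = 60 × 1.3090… = 78.545…° → H = 78.5°
= HSL(78.5°, 60.4%, 64.3%)


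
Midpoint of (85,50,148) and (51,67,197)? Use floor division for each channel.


Midpoint: each channel = ⌊(C₁+C₂)/2⌋
R: ⌊(85+51)/2⌋ = 68
G: ⌊(50+67)/2⌋ = 58
B: ⌊(148+197)/2⌋ = 172
= RGB(68, 58, 172)


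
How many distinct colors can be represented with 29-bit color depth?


Colors = 2^bits = 2^29
= 536,870,912 colors


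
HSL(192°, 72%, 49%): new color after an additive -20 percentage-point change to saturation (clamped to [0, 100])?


Original S = 72%
Adjustment = -20 percentage points
New S = 72 + (-20) = 52
Clamp to [0, 100] → 52
= HSL(192°, 52%, 49%)


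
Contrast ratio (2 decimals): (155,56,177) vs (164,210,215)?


Linearize each sRGB channel c=v/255: c/12.92 if c ≤ 0.04045 else ((c+0.055)/1.055)^2.4
L = 0.2126×R_lin + 0.7152×G_lin + 0.0722×B_lin
Color 1 (155,56,177):
  R=155: 155/255≈0.6078 > 0.04045 → ((0.6078+0.055)/1.055)^2.4 ≈ 0.32778
  G=56: 56/255≈0.2196 > 0.04045 → ((0.2196+0.055)/1.055)^2.4 ≈ 0.03955
  B=177: 177/255≈0.6941 > 0.04045 → ((0.6941+0.055)/1.055)^2.4 ≈ 0.43966
  L1 = 0.2126×0.32778 + 0.7152×0.03955 + 0.0722×0.43966 ≈ 0.12971
Color 2 (164,210,215):
  R=164: 164/255≈0.6431 > 0.04045 → ((0.6431+0.055)/1.055)^2.4 ≈ 0.37124
  G=210: 210/255≈0.8235 > 0.04045 → ((0.8235+0.055)/1.055)^2.4 ≈ 0.64448
  B=215: 215/255≈0.8431 > 0.04045 → ((0.8431+0.055)/1.055)^2.4 ≈ 0.67954
  L2 = 0.2126×0.37124 + 0.7152×0.64448 + 0.0722×0.67954 ≈ 0.58892
Lighter = 0.58892, Darker = 0.12971
Ratio = (L_lighter + 0.05) / (L_darker + 0.05)
Ratio = (0.58892 + 0.05) / (0.12971 + 0.05) = 0.63892 / 0.17971 ≈ 3.5552
Ratio ≈ 3.56:1


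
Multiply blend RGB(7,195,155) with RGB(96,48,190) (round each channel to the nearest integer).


Multiply: C = A×B/255, rounded to nearest integer
R: 7×96/255 = 672/255 ≈ 2.635 → 3
G: 195×48/255 = 9360/255 ≈ 36.706 → 37
B: 155×190/255 = 29450/255 ≈ 115.490 → 115
= RGB(3, 37, 115)


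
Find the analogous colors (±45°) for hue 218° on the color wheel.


Base hue: 218°
Left analog: (218 - 45) mod 360 = 173°
Right analog: (218 + 45) mod 360 = 263°
Analogous hues = 173° and 263°


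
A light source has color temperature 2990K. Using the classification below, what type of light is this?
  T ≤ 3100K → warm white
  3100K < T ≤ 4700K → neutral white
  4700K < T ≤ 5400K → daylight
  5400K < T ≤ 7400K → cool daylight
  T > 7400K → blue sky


Temperature: 2990K
2990K ≤ 3100K → warm white
Classification: warm white


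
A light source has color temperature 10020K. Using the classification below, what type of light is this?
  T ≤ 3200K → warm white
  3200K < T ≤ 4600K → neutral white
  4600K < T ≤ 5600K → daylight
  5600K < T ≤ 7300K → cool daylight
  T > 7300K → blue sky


Temperature: 10020K
10020K > 7300K → blue sky
Classification: blue sky


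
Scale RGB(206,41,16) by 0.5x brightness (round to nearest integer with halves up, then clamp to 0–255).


Multiply each channel by 0.5, round half up, clamp to [0, 255]
R: 206×0.5 = 103
G: 41×0.5 = 20.5 → round → 21
B: 16×0.5 = 8
= RGB(103, 21, 8)


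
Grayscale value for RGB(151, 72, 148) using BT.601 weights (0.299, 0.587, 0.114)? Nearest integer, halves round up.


Gray = 0.299×R + 0.587×G + 0.114×B
Gray = 0.299×151 + 0.587×72 + 0.114×148
Gray = 45.149 + 42.264 + 16.872
Gray = 104.285 → round half up → 104
Gray = 104


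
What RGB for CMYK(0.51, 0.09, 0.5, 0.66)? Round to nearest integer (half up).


R = 255 × (1-C) × (1-K) = 255 × 0.49 × 0.34 = 42.483 → 42
G = 255 × (1-M) × (1-K) = 255 × 0.91 × 0.34 = 78.897 → 79
B = 255 × (1-Y) × (1-K) = 255 × 0.50 × 0.34 = 43.35 → 43
= RGB(42, 79, 43)


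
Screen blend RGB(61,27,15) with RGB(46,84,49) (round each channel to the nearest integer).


Screen: C = 255 - (255-A)×(255-B)/255, rounded to nearest integer
R: 255 - (255-61)×(255-46)/255 = 255 - 40546/255 ≈ 255 - 159.004 = 95.996 → 96
G: 255 - (255-27)×(255-84)/255 = 255 - 38988/255 ≈ 255 - 152.894 = 102.106 → 102
B: 255 - (255-15)×(255-49)/255 = 255 - 49440/255 ≈ 255 - 193.882 = 61.118 → 61
= RGB(96, 102, 61)


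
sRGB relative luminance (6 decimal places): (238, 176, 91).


Linearize each channel (sRGB transfer function): c = v/255; c_lin = c/12.92 if c ≤ 0.04045, else ((c+0.055)/1.055)^2.4
  R: 238/255 ≈ 0.933333 > 0.04045 → ((0.933333+0.055)/1.055)^2.4 ≈ 0.854993
  G: 176/255 ≈ 0.690196 > 0.04045 → ((0.690196+0.055)/1.055)^2.4 ≈ 0.434154
  B: 91/255 ≈ 0.356863 > 0.04045 → ((0.356863+0.055)/1.055)^2.4 ≈ 0.104616
R_lin = 0.854993, G_lin = 0.434154, B_lin = 0.104616
L = 0.2126×R + 0.7152×G + 0.0722×B
L = 0.2126×0.854993 + 0.7152×0.434154 + 0.0722×0.104616
L ≈ 0.499831


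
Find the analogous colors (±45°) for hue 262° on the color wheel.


Base hue: 262°
Left analog: (262 - 45) mod 360 = 217°
Right analog: (262 + 45) mod 360 = 307°
Analogous hues = 217° and 307°


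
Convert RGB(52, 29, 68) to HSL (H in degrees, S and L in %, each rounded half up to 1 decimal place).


Normalize: R'=52/255≈0.2039, G'=29/255≈0.1137, B'=68/255≈0.2667
Max=68/255, Min=29/255, Δ=Max-Min=39/255
L = (Max+Min)/2 = (68+29)/510 = 97/510 = 0.19019… → L = 19.0%
L ≤ 0.5 → S = Δ/(Max+Min) = 39/(68+29) = 39/97 = 0.40206… → S = 40.2%
(the 1/255 factors cancel in S and H, so raw channel differences can be used)
Max is B' → H = 60 × ((R-G)/Δ + 4) = 60 × ((52-29)/39 + 4)
  23/39 + 4 = 0.5897… + 4 = 4.5897…
  H = 60 × 4.5897… = 275.384…° → H = 275.4°
= HSL(275.4°, 40.2%, 19.0%)


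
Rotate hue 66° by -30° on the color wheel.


New hue = (H + rotation) mod 360
New hue = (66 -30) mod 360
= 36 mod 360
= 36°


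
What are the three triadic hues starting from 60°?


Triadic: equally spaced at 120° intervals
H1 = 60°
H2 = (60 + 120) mod 360 = 180°
H3 = (60 + 240) mod 360 = 300°
Triadic = 60°, 180°, 300°


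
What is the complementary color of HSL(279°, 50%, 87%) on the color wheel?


Complement = opposite side of color wheel = hue + 180°
H' = (279 + 180) mod 360 = 99°
S and L unchanged.
= HSL(99°, 50%, 87%)


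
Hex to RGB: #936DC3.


93 → 147 (R)
6D → 109 (G)
C3 → 195 (B)
= RGB(147, 109, 195)


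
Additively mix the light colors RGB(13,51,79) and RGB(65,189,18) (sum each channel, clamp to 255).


Additive: each channel = min(255, C₁+C₂)
R: 13+65 = 78 → 78
G: 51+189 = 240 → 240
B: 79+18 = 97 → 97
= RGB(78, 240, 97)


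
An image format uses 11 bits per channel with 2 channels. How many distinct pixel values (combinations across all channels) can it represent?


Total bits = 11 bits/channel × 2 channels = 22 bits
Distinct pixel values = 2^22
= 4,194,304 pixel values


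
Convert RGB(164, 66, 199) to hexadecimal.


R = 164 → A4 (hex)
G = 66 → 42 (hex)
B = 199 → C7 (hex)
Hex = #A442C7


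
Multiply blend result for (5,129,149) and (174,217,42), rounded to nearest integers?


Multiply: C = A×B/255, rounded to nearest integer
R: 5×174/255 = 870/255 ≈ 3.412 → 3
G: 129×217/255 = 27993/255 ≈ 109.776 → 110
B: 149×42/255 = 6258/255 ≈ 24.541 → 25
= RGB(3, 110, 25)


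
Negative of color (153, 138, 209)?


Invert: (255-R, 255-G, 255-B)
R: 255-153 = 102
G: 255-138 = 117
B: 255-209 = 46
= RGB(102, 117, 46)


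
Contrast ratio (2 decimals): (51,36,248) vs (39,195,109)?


Linearize each sRGB channel c=v/255: c/12.92 if c ≤ 0.04045 else ((c+0.055)/1.055)^2.4
L = 0.2126×R_lin + 0.7152×G_lin + 0.0722×B_lin
Color 1 (51,36,248):
  R=51: 51/255≈0.2000 > 0.04045 → ((0.2000+0.055)/1.055)^2.4 ≈ 0.03310
  G=36: 36/255≈0.1412 > 0.04045 → ((0.1412+0.055)/1.055)^2.4 ≈ 0.01764
  B=248: 248/255≈0.9725 > 0.04045 → ((0.9725+0.055)/1.055)^2.4 ≈ 0.93869
  L1 = 0.2126×0.03310 + 0.7152×0.01764 + 0.0722×0.93869 ≈ 0.08743
Color 2 (39,195,109):
  R=39: 39/255≈0.1529 > 0.04045 → ((0.1529+0.055)/1.055)^2.4 ≈ 0.02029
  G=195: 195/255≈0.7647 > 0.04045 → ((0.7647+0.055)/1.055)^2.4 ≈ 0.54572
  B=109: 109/255≈0.4275 > 0.04045 → ((0.4275+0.055)/1.055)^2.4 ≈ 0.15293
  L2 = 0.2126×0.02029 + 0.7152×0.54572 + 0.0722×0.15293 ≈ 0.40566
Lighter = 0.40566, Darker = 0.08743
Ratio = (L_lighter + 0.05) / (L_darker + 0.05)
Ratio = (0.40566 + 0.05) / (0.08743 + 0.05) = 0.45566 / 0.13743 ≈ 3.3156
Ratio ≈ 3.32:1


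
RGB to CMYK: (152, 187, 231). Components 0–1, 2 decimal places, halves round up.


R'=152/255≈0.5961, G'=187/255≈0.7333, B'=231/255≈0.9059
K = 1 - max(R',G',B') = 1 - 231/255 = 24/255 = 0.09411… → 0.09
(1-R'-K)/(1-K) simplifies to (max-R)/max with max = 231:
C = (231-152)/231 = 79/231 = 0.34199… → 0.34
M = (231-187)/231 = 44/231 = 0.19047… → 0.19
Y = (231-231)/231 = 0/231 = 0 → 0.00
= CMYK(0.34, 0.19, 0.00, 0.09)


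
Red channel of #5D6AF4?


Color: #5D6AF4
R = 5D = 93
G = 6A = 106
B = F4 = 244
Red = 93


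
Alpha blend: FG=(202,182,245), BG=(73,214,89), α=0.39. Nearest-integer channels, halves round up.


C = α×F + (1-α)×B, with 1-α = 0.61
R: 0.39×202 + 0.61×73 = 78.78 + 44.53 = 123.31 → 123
G: 0.39×182 + 0.61×214 = 70.98 + 130.54 = 201.52 → 202
B: 0.39×245 + 0.61×89 = 95.55 + 54.29 = 149.84 → 150
= RGB(123, 202, 150)


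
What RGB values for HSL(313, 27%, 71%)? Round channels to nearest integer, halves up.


H=313°, S=0.27, L=0.71
C = (1-|2L-1|)×S = (1-|0.42|)×0.27 = 0.1566
H' = H/60 = 313/60 ≈ 5.2167; X = C×(1-|H' mod 2 - 1|) = 0.12267
m = L - C/2 = 0.71 - 0.0783 = 0.6317
Sector ⌊H'⌋ = 5 → (R',G',B') = (0.1566, 0.0, 0.12267)
RGB = ((R'+m)×255, (G'+m)×255, (B'+m)×255) = (201.0165, 161.0835, 192.36435)
Round half up → RGB(201, 161, 192)


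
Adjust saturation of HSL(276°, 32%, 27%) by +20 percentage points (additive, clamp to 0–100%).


Original S = 32%
Adjustment = +20 percentage points
New S = 32 + (20) = 52
Clamp to [0, 100] → 52
= HSL(276°, 52%, 27%)


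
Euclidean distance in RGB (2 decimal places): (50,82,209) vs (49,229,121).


d = √[(R₁-R₂)² + (G₁-G₂)² + (B₁-B₂)²]
d = √[(50-49)² + (82-229)² + (209-121)²]
d = √[1 + 21609 + 7744]
d = √29354
d ≈ 171.33


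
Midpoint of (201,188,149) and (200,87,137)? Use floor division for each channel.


Midpoint: each channel = ⌊(C₁+C₂)/2⌋
R: ⌊(201+200)/2⌋ = 200
G: ⌊(188+87)/2⌋ = 137
B: ⌊(149+137)/2⌋ = 143
= RGB(200, 137, 143)


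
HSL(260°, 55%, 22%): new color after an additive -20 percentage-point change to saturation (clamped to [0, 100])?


Original S = 55%
Adjustment = -20 percentage points
New S = 55 + (-20) = 35
Clamp to [0, 100] → 35
= HSL(260°, 35%, 22%)


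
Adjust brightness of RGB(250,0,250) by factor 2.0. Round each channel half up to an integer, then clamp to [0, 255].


Multiply each channel by 2.0, round half up, clamp to [0, 255]
R: 250×2.0 = 500 → clamp → 255
G: 0×2.0 = 0
B: 250×2.0 = 500 → clamp → 255
= RGB(255, 0, 255)


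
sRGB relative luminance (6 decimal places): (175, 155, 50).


Linearize each channel (sRGB transfer function): c = v/255; c_lin = c/12.92 if c ≤ 0.04045, else ((c+0.055)/1.055)^2.4
  R: 175/255 ≈ 0.686275 > 0.04045 → ((0.686275+0.055)/1.055)^2.4 ≈ 0.428690
  G: 155/255 ≈ 0.607843 > 0.04045 → ((0.607843+0.055)/1.055)^2.4 ≈ 0.327778
  B: 50/255 ≈ 0.196078 > 0.04045 → ((0.196078+0.055)/1.055)^2.4 ≈ 0.031896
R_lin = 0.428690, G_lin = 0.327778, B_lin = 0.031896
L = 0.2126×R + 0.7152×G + 0.0722×B
L = 0.2126×0.428690 + 0.7152×0.327778 + 0.0722×0.031896
L ≈ 0.327869


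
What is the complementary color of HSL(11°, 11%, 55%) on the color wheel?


Complement = opposite side of color wheel = hue + 180°
H' = (11 + 180) mod 360 = 191°
S and L unchanged.
= HSL(191°, 11%, 55%)


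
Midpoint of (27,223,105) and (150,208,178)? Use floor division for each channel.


Midpoint: each channel = ⌊(C₁+C₂)/2⌋
R: ⌊(27+150)/2⌋ = 88
G: ⌊(223+208)/2⌋ = 215
B: ⌊(105+178)/2⌋ = 141
= RGB(88, 215, 141)


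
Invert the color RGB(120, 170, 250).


Invert: (255-R, 255-G, 255-B)
R: 255-120 = 135
G: 255-170 = 85
B: 255-250 = 5
= RGB(135, 85, 5)


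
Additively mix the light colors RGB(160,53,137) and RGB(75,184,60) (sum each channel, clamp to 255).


Additive: each channel = min(255, C₁+C₂)
R: 160+75 = 235 → 235
G: 53+184 = 237 → 237
B: 137+60 = 197 → 197
= RGB(235, 237, 197)


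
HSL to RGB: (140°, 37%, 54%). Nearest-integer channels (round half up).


H=140°, S=0.37, L=0.54
C = (1-|2L-1|)×S = (1-|0.08|)×0.37 = 0.3404
H' = H/60 = 140/60 ≈ 2.3333; X = C×(1-|H' mod 2 - 1|) ≈ 0.1135
m = L - C/2 = 0.54 - 0.1702 = 0.3698
Sector ⌊H'⌋ = 2 → (R',G',B') = (0.0, 0.3404, ≈0.1135)
RGB = ((R'+m)×255, (G'+m)×255, (B'+m)×255) = (94.299, 181.101, 123.233)
Round half up → RGB(94, 181, 123)


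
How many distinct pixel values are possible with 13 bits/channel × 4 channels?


Total bits = 13 bits/channel × 4 channels = 52 bits
Distinct pixel values = 2^52
= 4,503,599,627,370,496 pixel values


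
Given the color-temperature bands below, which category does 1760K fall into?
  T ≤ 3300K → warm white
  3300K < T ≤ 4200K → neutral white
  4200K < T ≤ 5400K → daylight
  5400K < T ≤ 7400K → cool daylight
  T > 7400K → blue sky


Temperature: 1760K
1760K ≤ 3300K → warm white
Classification: warm white


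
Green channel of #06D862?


Color: #06D862
R = 06 = 6
G = D8 = 216
B = 62 = 98
Green = 216


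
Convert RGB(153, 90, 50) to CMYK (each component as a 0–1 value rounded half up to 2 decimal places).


R'=153/255≈0.6000, G'=90/255≈0.3529, B'=50/255≈0.1961
K = 1 - max(R',G',B') = 1 - 153/255 = 102/255 = 0.4 → 0.40
(1-R'-K)/(1-K) simplifies to (max-R)/max with max = 153:
C = (153-153)/153 = 0/153 = 0 → 0.00
M = (153-90)/153 = 63/153 = 0.41176… → 0.41
Y = (153-50)/153 = 103/153 = 0.67320… → 0.67
= CMYK(0.00, 0.41, 0.67, 0.40)


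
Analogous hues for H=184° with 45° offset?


Base hue: 184°
Left analog: (184 - 45) mod 360 = 139°
Right analog: (184 + 45) mod 360 = 229°
Analogous hues = 139° and 229°


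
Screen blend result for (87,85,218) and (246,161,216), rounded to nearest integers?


Screen: C = 255 - (255-A)×(255-B)/255, rounded to nearest integer
R: 255 - (255-87)×(255-246)/255 = 255 - 1512/255 ≈ 255 - 5.929 = 249.071 → 249
G: 255 - (255-85)×(255-161)/255 = 255 - 15980/255 ≈ 255 - 62.667 = 192.333 → 192
B: 255 - (255-218)×(255-216)/255 = 255 - 1443/255 ≈ 255 - 5.659 = 249.341 → 249
= RGB(249, 192, 249)


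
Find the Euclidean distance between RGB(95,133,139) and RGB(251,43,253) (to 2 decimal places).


d = √[(R₁-R₂)² + (G₁-G₂)² + (B₁-B₂)²]
d = √[(95-251)² + (133-43)² + (139-253)²]
d = √[24336 + 8100 + 12996]
d = √45432
d ≈ 213.15


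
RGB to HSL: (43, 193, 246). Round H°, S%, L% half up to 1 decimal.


Normalize: R'=43/255≈0.1686, G'=193/255≈0.7569, B'=246/255≈0.9647
Max=246/255, Min=43/255, Δ=Max-Min=203/255
L = (Max+Min)/2 = (246+43)/510 = 289/510 = 0.56666… → L = 56.7%
L > 0.5 → S = Δ/(2-Max-Min) = 203/(510-246-43) = 203/221 = 0.91855… → S = 91.9%
(the 1/255 factors cancel in S and H, so raw channel differences can be used)
Max is B' → H = 60 × ((R-G)/Δ + 4) = 60 × ((43-193)/203 + 4)
  -150/203 + 4 = -0.7389… + 4 = 3.2610…
  H = 60 × 3.2610… = 195.665…° → H = 195.7°
= HSL(195.7°, 91.9%, 56.7%)


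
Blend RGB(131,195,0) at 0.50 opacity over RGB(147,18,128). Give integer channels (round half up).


C = α×F + (1-α)×B, with 1-α = 0.50
R: 0.50×131 + 0.50×147 = 65.50 + 73.50 = 139.00 → 139
G: 0.50×195 + 0.50×18 = 97.50 + 9.00 = 106.50 → 107
B: 0.50×0 + 0.50×128 = 0.00 + 64.00 = 64.00 → 64
= RGB(139, 107, 64)


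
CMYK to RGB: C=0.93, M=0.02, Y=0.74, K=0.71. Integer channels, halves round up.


R = 255 × (1-C) × (1-K) = 255 × 0.07 × 0.29 = 5.1765 → 5
G = 255 × (1-M) × (1-K) = 255 × 0.98 × 0.29 = 72.471 → 72
B = 255 × (1-Y) × (1-K) = 255 × 0.26 × 0.29 = 19.227 → 19
= RGB(5, 72, 19)


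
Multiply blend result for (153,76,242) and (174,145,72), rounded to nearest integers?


Multiply: C = A×B/255, rounded to nearest integer
R: 153×174/255 = 26622/255 ≈ 104.400 → 104
G: 76×145/255 = 11020/255 ≈ 43.216 → 43
B: 242×72/255 = 17424/255 ≈ 68.329 → 68
= RGB(104, 43, 68)


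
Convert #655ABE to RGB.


65 → 101 (R)
5A → 90 (G)
BE → 190 (B)
= RGB(101, 90, 190)


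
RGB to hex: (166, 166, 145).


R = 166 → A6 (hex)
G = 166 → A6 (hex)
B = 145 → 91 (hex)
Hex = #A6A691


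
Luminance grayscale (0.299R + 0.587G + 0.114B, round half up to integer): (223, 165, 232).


Gray = 0.299×R + 0.587×G + 0.114×B
Gray = 0.299×223 + 0.587×165 + 0.114×232
Gray = 66.677 + 96.855 + 26.448
Gray = 189.980 → round half up → 190
Gray = 190


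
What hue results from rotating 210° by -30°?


New hue = (H + rotation) mod 360
New hue = (210 -30) mod 360
= 180 mod 360
= 180°


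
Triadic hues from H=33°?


Triadic: equally spaced at 120° intervals
H1 = 33°
H2 = (33 + 120) mod 360 = 153°
H3 = (33 + 240) mod 360 = 273°
Triadic = 33°, 153°, 273°


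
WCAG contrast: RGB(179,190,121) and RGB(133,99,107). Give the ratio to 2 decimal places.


Linearize each sRGB channel c=v/255: c/12.92 if c ≤ 0.04045 else ((c+0.055)/1.055)^2.4
L = 0.2126×R_lin + 0.7152×G_lin + 0.0722×B_lin
Color 1 (179,190,121):
  R=179: 179/255≈0.7020 > 0.04045 → ((0.7020+0.055)/1.055)^2.4 ≈ 0.45079
  G=190: 190/255≈0.7451 > 0.04045 → ((0.7451+0.055)/1.055)^2.4 ≈ 0.51492
  B=121: 121/255≈0.4745 > 0.04045 → ((0.4745+0.055)/1.055)^2.4 ≈ 0.19120
  L1 = 0.2126×0.45079 + 0.7152×0.51492 + 0.0722×0.19120 ≈ 0.47791
Color 2 (133,99,107):
  R=133: 133/255≈0.5216 > 0.04045 → ((0.5216+0.055)/1.055)^2.4 ≈ 0.23455
  G=99: 99/255≈0.3882 > 0.04045 → ((0.3882+0.055)/1.055)^2.4 ≈ 0.12477
  B=107: 107/255≈0.4196 > 0.04045 → ((0.4196+0.055)/1.055)^2.4 ≈ 0.14703
  L2 = 0.2126×0.23455 + 0.7152×0.12477 + 0.0722×0.14703 ≈ 0.14972
Lighter = 0.47791, Darker = 0.14972
Ratio = (L_lighter + 0.05) / (L_darker + 0.05)
Ratio = (0.47791 + 0.05) / (0.14972 + 0.05) = 0.52791 / 0.19972 ≈ 2.6433
Ratio ≈ 2.64:1


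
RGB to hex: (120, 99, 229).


R = 120 → 78 (hex)
G = 99 → 63 (hex)
B = 229 → E5 (hex)
Hex = #7863E5


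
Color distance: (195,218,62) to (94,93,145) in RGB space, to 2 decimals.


d = √[(R₁-R₂)² + (G₁-G₂)² + (B₁-B₂)²]
d = √[(195-94)² + (218-93)² + (62-145)²]
d = √[10201 + 15625 + 6889]
d = √32715
d ≈ 180.87


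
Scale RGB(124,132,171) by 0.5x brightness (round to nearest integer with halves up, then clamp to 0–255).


Multiply each channel by 0.5, round half up, clamp to [0, 255]
R: 124×0.5 = 62
G: 132×0.5 = 66
B: 171×0.5 = 85.5 → round → 86
= RGB(62, 66, 86)


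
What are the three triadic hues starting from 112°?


Triadic: equally spaced at 120° intervals
H1 = 112°
H2 = (112 + 120) mod 360 = 232°
H3 = (112 + 240) mod 360 = 352°
Triadic = 112°, 232°, 352°


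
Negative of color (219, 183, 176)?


Invert: (255-R, 255-G, 255-B)
R: 255-219 = 36
G: 255-183 = 72
B: 255-176 = 79
= RGB(36, 72, 79)
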